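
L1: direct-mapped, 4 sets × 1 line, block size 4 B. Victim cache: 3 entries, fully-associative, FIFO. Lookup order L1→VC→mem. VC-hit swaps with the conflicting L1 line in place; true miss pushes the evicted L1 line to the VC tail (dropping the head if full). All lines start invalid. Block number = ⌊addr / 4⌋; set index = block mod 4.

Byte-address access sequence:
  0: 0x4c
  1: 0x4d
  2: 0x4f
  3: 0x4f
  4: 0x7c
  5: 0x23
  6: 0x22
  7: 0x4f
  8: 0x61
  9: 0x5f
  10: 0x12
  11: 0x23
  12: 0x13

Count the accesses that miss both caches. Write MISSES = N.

0: 0x4c (blk 19, set 3) → MISS  vc=[]
1: 0x4d (blk 19, set 3) → L1-HIT  vc=[]
2: 0x4f (blk 19, set 3) → L1-HIT  vc=[]
3: 0x4f (blk 19, set 3) → L1-HIT  vc=[]
4: 0x7c (blk 31, set 3) → MISS  vc=[19]
5: 0x23 (blk 8, set 0) → MISS  vc=[19]
6: 0x22 (blk 8, set 0) → L1-HIT  vc=[19]
7: 0x4f (blk 19, set 3) → VC-HIT  vc=[31]
8: 0x61 (blk 24, set 0) → MISS  vc=[31, 8]
9: 0x5f (blk 23, set 3) → MISS  vc=[31, 8, 19]
10: 0x12 (blk 4, set 0) → MISS  vc=[8, 19, 24]
11: 0x23 (blk 8, set 0) → VC-HIT  vc=[4, 19, 24]
12: 0x13 (blk 4, set 0) → VC-HIT  vc=[8, 19, 24]

MISSES = 6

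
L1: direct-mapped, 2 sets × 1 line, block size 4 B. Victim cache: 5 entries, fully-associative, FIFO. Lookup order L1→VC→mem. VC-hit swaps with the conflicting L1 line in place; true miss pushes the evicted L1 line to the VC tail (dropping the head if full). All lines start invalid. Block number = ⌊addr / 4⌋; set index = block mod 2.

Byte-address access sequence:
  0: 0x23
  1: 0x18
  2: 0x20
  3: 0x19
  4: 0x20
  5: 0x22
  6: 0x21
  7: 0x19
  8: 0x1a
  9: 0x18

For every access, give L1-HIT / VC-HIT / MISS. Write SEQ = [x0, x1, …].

SEQ = [MISS, MISS, VC-HIT, VC-HIT, VC-HIT, L1-HIT, L1-HIT, VC-HIT, L1-HIT, L1-HIT]

#0 0x23→b8/s0 MISS; vc=[]
#1 0x18→b6/s0 MISS; vc=[8]
#2 0x20→b8/s0 VC-HIT; vc=[6]
#3 0x19→b6/s0 VC-HIT; vc=[8]
#4 0x20→b8/s0 VC-HIT; vc=[6]
#5 0x22→b8/s0 L1-HIT; vc=[6]
#6 0x21→b8/s0 L1-HIT; vc=[6]
#7 0x19→b6/s0 VC-HIT; vc=[8]
#8 0x1a→b6/s0 L1-HIT; vc=[8]
#9 0x18→b6/s0 L1-HIT; vc=[8]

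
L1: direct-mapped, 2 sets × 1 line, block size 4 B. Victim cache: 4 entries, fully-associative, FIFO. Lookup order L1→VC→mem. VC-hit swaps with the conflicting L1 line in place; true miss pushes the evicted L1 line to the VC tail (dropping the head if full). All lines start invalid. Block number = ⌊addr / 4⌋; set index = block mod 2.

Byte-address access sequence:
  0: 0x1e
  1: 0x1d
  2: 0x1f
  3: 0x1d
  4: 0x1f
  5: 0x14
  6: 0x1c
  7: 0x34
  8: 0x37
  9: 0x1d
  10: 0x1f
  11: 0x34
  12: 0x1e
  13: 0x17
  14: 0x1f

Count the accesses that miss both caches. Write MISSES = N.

#0 0x1e→b7/s1 MISS; vc=[]
#1 0x1d→b7/s1 L1-HIT; vc=[]
#2 0x1f→b7/s1 L1-HIT; vc=[]
#3 0x1d→b7/s1 L1-HIT; vc=[]
#4 0x1f→b7/s1 L1-HIT; vc=[]
#5 0x14→b5/s1 MISS; vc=[7]
#6 0x1c→b7/s1 VC-HIT; vc=[5]
#7 0x34→b13/s1 MISS; vc=[5,7]
#8 0x37→b13/s1 L1-HIT; vc=[5,7]
#9 0x1d→b7/s1 VC-HIT; vc=[5,13]
#10 0x1f→b7/s1 L1-HIT; vc=[5,13]
#11 0x34→b13/s1 VC-HIT; vc=[5,7]
#12 0x1e→b7/s1 VC-HIT; vc=[5,13]
#13 0x17→b5/s1 VC-HIT; vc=[7,13]
#14 0x1f→b7/s1 VC-HIT; vc=[5,13]

MISSES = 3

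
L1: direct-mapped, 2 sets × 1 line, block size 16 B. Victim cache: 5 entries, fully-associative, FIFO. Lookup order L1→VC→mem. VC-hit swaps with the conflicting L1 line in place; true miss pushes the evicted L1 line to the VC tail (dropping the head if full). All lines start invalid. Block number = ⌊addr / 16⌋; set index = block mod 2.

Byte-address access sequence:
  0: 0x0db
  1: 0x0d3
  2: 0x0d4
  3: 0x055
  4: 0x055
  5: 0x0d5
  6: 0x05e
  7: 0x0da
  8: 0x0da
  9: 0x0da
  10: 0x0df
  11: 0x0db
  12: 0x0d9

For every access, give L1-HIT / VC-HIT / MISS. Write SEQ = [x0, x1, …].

SEQ = [MISS, L1-HIT, L1-HIT, MISS, L1-HIT, VC-HIT, VC-HIT, VC-HIT, L1-HIT, L1-HIT, L1-HIT, L1-HIT, L1-HIT]

  [0] addr=0xdb blk=13 s=1: MISS | VC []
  [1] addr=0xd3 blk=13 s=1: L1-HIT | VC []
  [2] addr=0xd4 blk=13 s=1: L1-HIT | VC []
  [3] addr=0x55 blk=5 s=1: MISS | VC [13]
  [4] addr=0x55 blk=5 s=1: L1-HIT | VC [13]
  [5] addr=0xd5 blk=13 s=1: VC-HIT | VC [5]
  [6] addr=0x5e blk=5 s=1: VC-HIT | VC [13]
  [7] addr=0xda blk=13 s=1: VC-HIT | VC [5]
  [8] addr=0xda blk=13 s=1: L1-HIT | VC [5]
  [9] addr=0xda blk=13 s=1: L1-HIT | VC [5]
  [10] addr=0xdf blk=13 s=1: L1-HIT | VC [5]
  [11] addr=0xdb blk=13 s=1: L1-HIT | VC [5]
  [12] addr=0xd9 blk=13 s=1: L1-HIT | VC [5]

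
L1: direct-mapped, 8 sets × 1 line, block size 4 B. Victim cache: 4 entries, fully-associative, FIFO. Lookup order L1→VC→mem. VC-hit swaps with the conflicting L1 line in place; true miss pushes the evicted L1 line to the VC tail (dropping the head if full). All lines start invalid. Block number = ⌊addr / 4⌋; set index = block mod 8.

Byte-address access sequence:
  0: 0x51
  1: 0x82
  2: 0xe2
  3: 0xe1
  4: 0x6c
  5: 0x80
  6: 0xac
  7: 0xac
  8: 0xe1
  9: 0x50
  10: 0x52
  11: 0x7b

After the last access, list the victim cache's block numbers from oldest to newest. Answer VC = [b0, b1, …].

VC = [32, 27]

#0 0x51→b20/s4 MISS; vc=[]
#1 0x82→b32/s0 MISS; vc=[]
#2 0xe2→b56/s0 MISS; vc=[32]
#3 0xe1→b56/s0 L1-HIT; vc=[32]
#4 0x6c→b27/s3 MISS; vc=[32]
#5 0x80→b32/s0 VC-HIT; vc=[56]
#6 0xac→b43/s3 MISS; vc=[56,27]
#7 0xac→b43/s3 L1-HIT; vc=[56,27]
#8 0xe1→b56/s0 VC-HIT; vc=[32,27]
#9 0x50→b20/s4 L1-HIT; vc=[32,27]
#10 0x52→b20/s4 L1-HIT; vc=[32,27]
#11 0x7b→b30/s6 MISS; vc=[32,27]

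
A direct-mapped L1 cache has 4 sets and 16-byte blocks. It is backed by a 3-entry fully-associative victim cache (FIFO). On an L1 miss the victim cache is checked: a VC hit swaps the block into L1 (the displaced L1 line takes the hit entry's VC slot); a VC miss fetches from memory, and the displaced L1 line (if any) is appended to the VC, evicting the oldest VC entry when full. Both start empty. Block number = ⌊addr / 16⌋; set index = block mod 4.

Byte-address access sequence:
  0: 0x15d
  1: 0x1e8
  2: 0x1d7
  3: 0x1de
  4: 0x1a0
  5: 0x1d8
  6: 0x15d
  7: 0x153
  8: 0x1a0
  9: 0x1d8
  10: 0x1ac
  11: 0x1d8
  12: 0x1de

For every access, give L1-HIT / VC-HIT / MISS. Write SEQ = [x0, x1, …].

SEQ = [MISS, MISS, MISS, L1-HIT, MISS, L1-HIT, VC-HIT, L1-HIT, L1-HIT, VC-HIT, L1-HIT, L1-HIT, L1-HIT]

0: 0x15d (blk 21, set 1) → MISS  vc=[]
1: 0x1e8 (blk 30, set 2) → MISS  vc=[]
2: 0x1d7 (blk 29, set 1) → MISS  vc=[21]
3: 0x1de (blk 29, set 1) → L1-HIT  vc=[21]
4: 0x1a0 (blk 26, set 2) → MISS  vc=[21, 30]
5: 0x1d8 (blk 29, set 1) → L1-HIT  vc=[21, 30]
6: 0x15d (blk 21, set 1) → VC-HIT  vc=[29, 30]
7: 0x153 (blk 21, set 1) → L1-HIT  vc=[29, 30]
8: 0x1a0 (blk 26, set 2) → L1-HIT  vc=[29, 30]
9: 0x1d8 (blk 29, set 1) → VC-HIT  vc=[21, 30]
10: 0x1ac (blk 26, set 2) → L1-HIT  vc=[21, 30]
11: 0x1d8 (blk 29, set 1) → L1-HIT  vc=[21, 30]
12: 0x1de (blk 29, set 1) → L1-HIT  vc=[21, 30]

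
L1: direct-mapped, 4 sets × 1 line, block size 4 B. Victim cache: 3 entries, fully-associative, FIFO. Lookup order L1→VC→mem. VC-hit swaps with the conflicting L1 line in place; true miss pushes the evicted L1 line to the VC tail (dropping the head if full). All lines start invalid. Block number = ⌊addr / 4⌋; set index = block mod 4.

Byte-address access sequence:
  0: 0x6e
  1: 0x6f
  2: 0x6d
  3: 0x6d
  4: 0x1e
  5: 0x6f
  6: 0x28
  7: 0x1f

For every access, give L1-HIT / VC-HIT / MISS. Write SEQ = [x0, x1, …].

  [0] addr=0x6e blk=27 s=3: MISS | VC []
  [1] addr=0x6f blk=27 s=3: L1-HIT | VC []
  [2] addr=0x6d blk=27 s=3: L1-HIT | VC []
  [3] addr=0x6d blk=27 s=3: L1-HIT | VC []
  [4] addr=0x1e blk=7 s=3: MISS | VC [27]
  [5] addr=0x6f blk=27 s=3: VC-HIT | VC [7]
  [6] addr=0x28 blk=10 s=2: MISS | VC [7]
  [7] addr=0x1f blk=7 s=3: VC-HIT | VC [27]

SEQ = [MISS, L1-HIT, L1-HIT, L1-HIT, MISS, VC-HIT, MISS, VC-HIT]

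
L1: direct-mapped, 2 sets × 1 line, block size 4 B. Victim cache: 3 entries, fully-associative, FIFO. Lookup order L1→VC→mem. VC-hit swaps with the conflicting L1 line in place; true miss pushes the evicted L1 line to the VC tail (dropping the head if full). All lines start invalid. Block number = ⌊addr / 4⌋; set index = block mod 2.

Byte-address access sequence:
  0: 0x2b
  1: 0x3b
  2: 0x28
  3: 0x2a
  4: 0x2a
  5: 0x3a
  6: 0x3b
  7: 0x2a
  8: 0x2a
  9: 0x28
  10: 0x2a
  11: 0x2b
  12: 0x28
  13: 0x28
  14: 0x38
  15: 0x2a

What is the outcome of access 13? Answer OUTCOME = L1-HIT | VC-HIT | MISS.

#0 0x2b→b10/s0 MISS; vc=[]
#1 0x3b→b14/s0 MISS; vc=[10]
#2 0x28→b10/s0 VC-HIT; vc=[14]
#3 0x2a→b10/s0 L1-HIT; vc=[14]
#4 0x2a→b10/s0 L1-HIT; vc=[14]
#5 0x3a→b14/s0 VC-HIT; vc=[10]
#6 0x3b→b14/s0 L1-HIT; vc=[10]
#7 0x2a→b10/s0 VC-HIT; vc=[14]
#8 0x2a→b10/s0 L1-HIT; vc=[14]
#9 0x28→b10/s0 L1-HIT; vc=[14]
#10 0x2a→b10/s0 L1-HIT; vc=[14]
#11 0x2b→b10/s0 L1-HIT; vc=[14]
#12 0x28→b10/s0 L1-HIT; vc=[14]
#13 0x28→b10/s0 L1-HIT; vc=[14]
#14 0x38→b14/s0 VC-HIT; vc=[10]
#15 0x2a→b10/s0 VC-HIT; vc=[14]

OUTCOME = L1-HIT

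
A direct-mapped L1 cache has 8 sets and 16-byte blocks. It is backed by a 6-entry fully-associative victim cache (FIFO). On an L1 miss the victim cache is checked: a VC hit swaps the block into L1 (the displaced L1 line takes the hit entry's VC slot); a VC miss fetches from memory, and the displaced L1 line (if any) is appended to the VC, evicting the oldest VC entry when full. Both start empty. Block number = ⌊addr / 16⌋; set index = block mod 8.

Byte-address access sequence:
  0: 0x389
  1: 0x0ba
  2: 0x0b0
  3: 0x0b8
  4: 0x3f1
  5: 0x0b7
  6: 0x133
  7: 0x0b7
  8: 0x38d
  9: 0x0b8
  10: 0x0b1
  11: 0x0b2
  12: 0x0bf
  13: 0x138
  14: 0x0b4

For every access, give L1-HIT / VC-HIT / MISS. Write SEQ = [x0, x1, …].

#0 0x389→b56/s0 MISS; vc=[]
#1 0xba→b11/s3 MISS; vc=[]
#2 0xb0→b11/s3 L1-HIT; vc=[]
#3 0xb8→b11/s3 L1-HIT; vc=[]
#4 0x3f1→b63/s7 MISS; vc=[]
#5 0xb7→b11/s3 L1-HIT; vc=[]
#6 0x133→b19/s3 MISS; vc=[11]
#7 0xb7→b11/s3 VC-HIT; vc=[19]
#8 0x38d→b56/s0 L1-HIT; vc=[19]
#9 0xb8→b11/s3 L1-HIT; vc=[19]
#10 0xb1→b11/s3 L1-HIT; vc=[19]
#11 0xb2→b11/s3 L1-HIT; vc=[19]
#12 0xbf→b11/s3 L1-HIT; vc=[19]
#13 0x138→b19/s3 VC-HIT; vc=[11]
#14 0xb4→b11/s3 VC-HIT; vc=[19]

SEQ = [MISS, MISS, L1-HIT, L1-HIT, MISS, L1-HIT, MISS, VC-HIT, L1-HIT, L1-HIT, L1-HIT, L1-HIT, L1-HIT, VC-HIT, VC-HIT]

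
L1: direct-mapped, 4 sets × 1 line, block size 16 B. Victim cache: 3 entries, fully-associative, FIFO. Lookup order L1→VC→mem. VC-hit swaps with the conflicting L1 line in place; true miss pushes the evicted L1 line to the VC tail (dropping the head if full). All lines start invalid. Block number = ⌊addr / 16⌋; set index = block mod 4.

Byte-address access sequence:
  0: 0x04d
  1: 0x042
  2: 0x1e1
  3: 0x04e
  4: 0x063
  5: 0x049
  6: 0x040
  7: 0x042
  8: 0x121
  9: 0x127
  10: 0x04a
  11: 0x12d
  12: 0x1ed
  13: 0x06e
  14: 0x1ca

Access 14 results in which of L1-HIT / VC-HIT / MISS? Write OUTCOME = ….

OUTCOME = MISS

#0 0x4d→b4/s0 MISS; vc=[]
#1 0x42→b4/s0 L1-HIT; vc=[]
#2 0x1e1→b30/s2 MISS; vc=[]
#3 0x4e→b4/s0 L1-HIT; vc=[]
#4 0x63→b6/s2 MISS; vc=[30]
#5 0x49→b4/s0 L1-HIT; vc=[30]
#6 0x40→b4/s0 L1-HIT; vc=[30]
#7 0x42→b4/s0 L1-HIT; vc=[30]
#8 0x121→b18/s2 MISS; vc=[30,6]
#9 0x127→b18/s2 L1-HIT; vc=[30,6]
#10 0x4a→b4/s0 L1-HIT; vc=[30,6]
#11 0x12d→b18/s2 L1-HIT; vc=[30,6]
#12 0x1ed→b30/s2 VC-HIT; vc=[18,6]
#13 0x6e→b6/s2 VC-HIT; vc=[18,30]
#14 0x1ca→b28/s0 MISS; vc=[18,30,4]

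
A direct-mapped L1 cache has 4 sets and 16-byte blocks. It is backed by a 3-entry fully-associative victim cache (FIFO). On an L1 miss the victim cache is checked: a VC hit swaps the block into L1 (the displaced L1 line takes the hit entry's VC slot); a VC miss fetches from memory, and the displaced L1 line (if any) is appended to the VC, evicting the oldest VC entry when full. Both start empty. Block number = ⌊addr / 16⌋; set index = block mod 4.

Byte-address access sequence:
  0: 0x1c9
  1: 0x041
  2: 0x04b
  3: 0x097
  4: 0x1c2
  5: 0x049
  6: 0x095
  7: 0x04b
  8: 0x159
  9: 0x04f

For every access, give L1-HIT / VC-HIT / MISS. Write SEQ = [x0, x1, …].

  [0] addr=0x1c9 blk=28 s=0: MISS | VC []
  [1] addr=0x41 blk=4 s=0: MISS | VC [28]
  [2] addr=0x4b blk=4 s=0: L1-HIT | VC [28]
  [3] addr=0x97 blk=9 s=1: MISS | VC [28]
  [4] addr=0x1c2 blk=28 s=0: VC-HIT | VC [4]
  [5] addr=0x49 blk=4 s=0: VC-HIT | VC [28]
  [6] addr=0x95 blk=9 s=1: L1-HIT | VC [28]
  [7] addr=0x4b blk=4 s=0: L1-HIT | VC [28]
  [8] addr=0x159 blk=21 s=1: MISS | VC [28, 9]
  [9] addr=0x4f blk=4 s=0: L1-HIT | VC [28, 9]

SEQ = [MISS, MISS, L1-HIT, MISS, VC-HIT, VC-HIT, L1-HIT, L1-HIT, MISS, L1-HIT]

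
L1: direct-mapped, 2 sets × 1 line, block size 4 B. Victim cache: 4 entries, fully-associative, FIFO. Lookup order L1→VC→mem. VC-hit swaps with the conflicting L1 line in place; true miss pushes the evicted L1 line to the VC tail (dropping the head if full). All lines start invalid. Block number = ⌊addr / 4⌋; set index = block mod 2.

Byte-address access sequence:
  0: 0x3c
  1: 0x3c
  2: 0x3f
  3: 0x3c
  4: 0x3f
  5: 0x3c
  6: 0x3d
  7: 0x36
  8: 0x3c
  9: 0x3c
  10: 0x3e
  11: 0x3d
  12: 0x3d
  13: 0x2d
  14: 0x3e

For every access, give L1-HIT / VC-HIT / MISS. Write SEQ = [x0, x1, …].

SEQ = [MISS, L1-HIT, L1-HIT, L1-HIT, L1-HIT, L1-HIT, L1-HIT, MISS, VC-HIT, L1-HIT, L1-HIT, L1-HIT, L1-HIT, MISS, VC-HIT]

  [0] addr=0x3c blk=15 s=1: MISS | VC []
  [1] addr=0x3c blk=15 s=1: L1-HIT | VC []
  [2] addr=0x3f blk=15 s=1: L1-HIT | VC []
  [3] addr=0x3c blk=15 s=1: L1-HIT | VC []
  [4] addr=0x3f blk=15 s=1: L1-HIT | VC []
  [5] addr=0x3c blk=15 s=1: L1-HIT | VC []
  [6] addr=0x3d blk=15 s=1: L1-HIT | VC []
  [7] addr=0x36 blk=13 s=1: MISS | VC [15]
  [8] addr=0x3c blk=15 s=1: VC-HIT | VC [13]
  [9] addr=0x3c blk=15 s=1: L1-HIT | VC [13]
  [10] addr=0x3e blk=15 s=1: L1-HIT | VC [13]
  [11] addr=0x3d blk=15 s=1: L1-HIT | VC [13]
  [12] addr=0x3d blk=15 s=1: L1-HIT | VC [13]
  [13] addr=0x2d blk=11 s=1: MISS | VC [13, 15]
  [14] addr=0x3e blk=15 s=1: VC-HIT | VC [13, 11]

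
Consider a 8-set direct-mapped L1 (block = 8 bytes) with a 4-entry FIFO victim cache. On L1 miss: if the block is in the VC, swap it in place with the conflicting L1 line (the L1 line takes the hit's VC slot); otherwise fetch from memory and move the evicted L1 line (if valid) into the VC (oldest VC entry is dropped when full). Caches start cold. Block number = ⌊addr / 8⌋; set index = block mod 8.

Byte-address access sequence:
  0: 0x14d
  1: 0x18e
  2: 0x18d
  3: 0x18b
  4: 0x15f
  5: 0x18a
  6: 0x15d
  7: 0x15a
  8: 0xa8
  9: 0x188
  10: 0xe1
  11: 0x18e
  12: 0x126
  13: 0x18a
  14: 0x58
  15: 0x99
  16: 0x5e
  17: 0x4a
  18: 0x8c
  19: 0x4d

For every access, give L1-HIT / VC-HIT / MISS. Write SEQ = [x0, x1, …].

SEQ = [MISS, MISS, L1-HIT, L1-HIT, MISS, L1-HIT, L1-HIT, L1-HIT, MISS, L1-HIT, MISS, L1-HIT, MISS, L1-HIT, MISS, MISS, VC-HIT, MISS, MISS, VC-HIT]

  [0] addr=0x14d blk=41 s=1: MISS | VC []
  [1] addr=0x18e blk=49 s=1: MISS | VC [41]
  [2] addr=0x18d blk=49 s=1: L1-HIT | VC [41]
  [3] addr=0x18b blk=49 s=1: L1-HIT | VC [41]
  [4] addr=0x15f blk=43 s=3: MISS | VC [41]
  [5] addr=0x18a blk=49 s=1: L1-HIT | VC [41]
  [6] addr=0x15d blk=43 s=3: L1-HIT | VC [41]
  [7] addr=0x15a blk=43 s=3: L1-HIT | VC [41]
  [8] addr=0xa8 blk=21 s=5: MISS | VC [41]
  [9] addr=0x188 blk=49 s=1: L1-HIT | VC [41]
  [10] addr=0xe1 blk=28 s=4: MISS | VC [41]
  [11] addr=0x18e blk=49 s=1: L1-HIT | VC [41]
  [12] addr=0x126 blk=36 s=4: MISS | VC [41, 28]
  [13] addr=0x18a blk=49 s=1: L1-HIT | VC [41, 28]
  [14] addr=0x58 blk=11 s=3: MISS | VC [41, 28, 43]
  [15] addr=0x99 blk=19 s=3: MISS | VC [41, 28, 43, 11]
  [16] addr=0x5e blk=11 s=3: VC-HIT | VC [41, 28, 43, 19]
  [17] addr=0x4a blk=9 s=1: MISS | VC [28, 43, 19, 49]
  [18] addr=0x8c blk=17 s=1: MISS | VC [43, 19, 49, 9]
  [19] addr=0x4d blk=9 s=1: VC-HIT | VC [43, 19, 49, 17]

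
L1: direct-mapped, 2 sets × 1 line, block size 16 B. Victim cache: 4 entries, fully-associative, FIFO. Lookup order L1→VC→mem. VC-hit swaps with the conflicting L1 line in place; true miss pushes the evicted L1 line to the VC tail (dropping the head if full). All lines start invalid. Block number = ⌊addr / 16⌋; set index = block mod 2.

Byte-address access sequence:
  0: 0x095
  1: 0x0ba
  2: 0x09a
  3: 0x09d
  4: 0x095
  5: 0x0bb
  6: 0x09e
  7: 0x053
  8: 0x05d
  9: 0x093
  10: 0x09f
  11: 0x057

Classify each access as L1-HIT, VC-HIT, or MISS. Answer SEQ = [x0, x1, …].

SEQ = [MISS, MISS, VC-HIT, L1-HIT, L1-HIT, VC-HIT, VC-HIT, MISS, L1-HIT, VC-HIT, L1-HIT, VC-HIT]

0: 0x95 (blk 9, set 1) → MISS  vc=[]
1: 0xba (blk 11, set 1) → MISS  vc=[9]
2: 0x9a (blk 9, set 1) → VC-HIT  vc=[11]
3: 0x9d (blk 9, set 1) → L1-HIT  vc=[11]
4: 0x95 (blk 9, set 1) → L1-HIT  vc=[11]
5: 0xbb (blk 11, set 1) → VC-HIT  vc=[9]
6: 0x9e (blk 9, set 1) → VC-HIT  vc=[11]
7: 0x53 (blk 5, set 1) → MISS  vc=[11, 9]
8: 0x5d (blk 5, set 1) → L1-HIT  vc=[11, 9]
9: 0x93 (blk 9, set 1) → VC-HIT  vc=[11, 5]
10: 0x9f (blk 9, set 1) → L1-HIT  vc=[11, 5]
11: 0x57 (blk 5, set 1) → VC-HIT  vc=[11, 9]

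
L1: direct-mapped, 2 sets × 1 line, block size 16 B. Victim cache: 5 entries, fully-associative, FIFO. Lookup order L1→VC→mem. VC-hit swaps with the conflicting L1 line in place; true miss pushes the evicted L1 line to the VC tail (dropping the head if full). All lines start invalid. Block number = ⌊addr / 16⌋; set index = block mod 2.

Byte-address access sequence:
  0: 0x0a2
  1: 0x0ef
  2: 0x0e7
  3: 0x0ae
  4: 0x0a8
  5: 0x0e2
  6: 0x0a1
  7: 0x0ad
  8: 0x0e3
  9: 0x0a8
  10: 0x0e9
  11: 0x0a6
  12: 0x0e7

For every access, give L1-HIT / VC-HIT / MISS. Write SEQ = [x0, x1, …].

#0 0xa2→b10/s0 MISS; vc=[]
#1 0xef→b14/s0 MISS; vc=[10]
#2 0xe7→b14/s0 L1-HIT; vc=[10]
#3 0xae→b10/s0 VC-HIT; vc=[14]
#4 0xa8→b10/s0 L1-HIT; vc=[14]
#5 0xe2→b14/s0 VC-HIT; vc=[10]
#6 0xa1→b10/s0 VC-HIT; vc=[14]
#7 0xad→b10/s0 L1-HIT; vc=[14]
#8 0xe3→b14/s0 VC-HIT; vc=[10]
#9 0xa8→b10/s0 VC-HIT; vc=[14]
#10 0xe9→b14/s0 VC-HIT; vc=[10]
#11 0xa6→b10/s0 VC-HIT; vc=[14]
#12 0xe7→b14/s0 VC-HIT; vc=[10]

SEQ = [MISS, MISS, L1-HIT, VC-HIT, L1-HIT, VC-HIT, VC-HIT, L1-HIT, VC-HIT, VC-HIT, VC-HIT, VC-HIT, VC-HIT]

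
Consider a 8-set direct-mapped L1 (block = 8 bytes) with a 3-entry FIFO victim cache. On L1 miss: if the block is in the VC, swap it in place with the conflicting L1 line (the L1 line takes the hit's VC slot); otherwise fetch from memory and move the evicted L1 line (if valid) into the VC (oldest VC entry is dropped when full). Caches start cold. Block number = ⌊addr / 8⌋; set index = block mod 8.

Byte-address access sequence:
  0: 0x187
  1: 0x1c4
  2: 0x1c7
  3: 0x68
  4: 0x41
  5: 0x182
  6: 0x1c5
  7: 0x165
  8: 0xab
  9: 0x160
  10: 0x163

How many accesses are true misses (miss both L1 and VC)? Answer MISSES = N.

  [0] addr=0x187 blk=48 s=0: MISS | VC []
  [1] addr=0x1c4 blk=56 s=0: MISS | VC [48]
  [2] addr=0x1c7 blk=56 s=0: L1-HIT | VC [48]
  [3] addr=0x68 blk=13 s=5: MISS | VC [48]
  [4] addr=0x41 blk=8 s=0: MISS | VC [48, 56]
  [5] addr=0x182 blk=48 s=0: VC-HIT | VC [8, 56]
  [6] addr=0x1c5 blk=56 s=0: VC-HIT | VC [8, 48]
  [7] addr=0x165 blk=44 s=4: MISS | VC [8, 48]
  [8] addr=0xab blk=21 s=5: MISS | VC [8, 48, 13]
  [9] addr=0x160 blk=44 s=4: L1-HIT | VC [8, 48, 13]
  [10] addr=0x163 blk=44 s=4: L1-HIT | VC [8, 48, 13]

MISSES = 6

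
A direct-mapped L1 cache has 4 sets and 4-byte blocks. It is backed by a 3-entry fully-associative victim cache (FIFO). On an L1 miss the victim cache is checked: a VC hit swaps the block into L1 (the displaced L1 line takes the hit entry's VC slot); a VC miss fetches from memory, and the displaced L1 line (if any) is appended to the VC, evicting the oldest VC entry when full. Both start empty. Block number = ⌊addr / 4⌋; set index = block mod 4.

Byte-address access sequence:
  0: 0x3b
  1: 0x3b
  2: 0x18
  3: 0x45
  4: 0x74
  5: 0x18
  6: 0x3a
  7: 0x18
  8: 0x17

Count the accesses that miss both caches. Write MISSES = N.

MISSES = 5

0: 0x3b (blk 14, set 2) → MISS  vc=[]
1: 0x3b (blk 14, set 2) → L1-HIT  vc=[]
2: 0x18 (blk 6, set 2) → MISS  vc=[14]
3: 0x45 (blk 17, set 1) → MISS  vc=[14]
4: 0x74 (blk 29, set 1) → MISS  vc=[14, 17]
5: 0x18 (blk 6, set 2) → L1-HIT  vc=[14, 17]
6: 0x3a (blk 14, set 2) → VC-HIT  vc=[6, 17]
7: 0x18 (blk 6, set 2) → VC-HIT  vc=[14, 17]
8: 0x17 (blk 5, set 1) → MISS  vc=[14, 17, 29]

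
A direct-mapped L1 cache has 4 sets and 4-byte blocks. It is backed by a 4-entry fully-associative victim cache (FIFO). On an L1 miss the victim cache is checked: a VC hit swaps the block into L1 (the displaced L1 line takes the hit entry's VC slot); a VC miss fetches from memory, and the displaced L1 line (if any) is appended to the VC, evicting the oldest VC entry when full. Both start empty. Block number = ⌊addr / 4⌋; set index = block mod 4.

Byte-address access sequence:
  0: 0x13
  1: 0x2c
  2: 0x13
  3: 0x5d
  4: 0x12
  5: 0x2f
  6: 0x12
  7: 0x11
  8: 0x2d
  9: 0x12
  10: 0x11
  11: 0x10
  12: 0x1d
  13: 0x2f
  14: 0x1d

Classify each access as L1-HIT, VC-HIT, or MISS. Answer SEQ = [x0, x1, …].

0: 0x13 (blk 4, set 0) → MISS  vc=[]
1: 0x2c (blk 11, set 3) → MISS  vc=[]
2: 0x13 (blk 4, set 0) → L1-HIT  vc=[]
3: 0x5d (blk 23, set 3) → MISS  vc=[11]
4: 0x12 (blk 4, set 0) → L1-HIT  vc=[11]
5: 0x2f (blk 11, set 3) → VC-HIT  vc=[23]
6: 0x12 (blk 4, set 0) → L1-HIT  vc=[23]
7: 0x11 (blk 4, set 0) → L1-HIT  vc=[23]
8: 0x2d (blk 11, set 3) → L1-HIT  vc=[23]
9: 0x12 (blk 4, set 0) → L1-HIT  vc=[23]
10: 0x11 (blk 4, set 0) → L1-HIT  vc=[23]
11: 0x10 (blk 4, set 0) → L1-HIT  vc=[23]
12: 0x1d (blk 7, set 3) → MISS  vc=[23, 11]
13: 0x2f (blk 11, set 3) → VC-HIT  vc=[23, 7]
14: 0x1d (blk 7, set 3) → VC-HIT  vc=[23, 11]

SEQ = [MISS, MISS, L1-HIT, MISS, L1-HIT, VC-HIT, L1-HIT, L1-HIT, L1-HIT, L1-HIT, L1-HIT, L1-HIT, MISS, VC-HIT, VC-HIT]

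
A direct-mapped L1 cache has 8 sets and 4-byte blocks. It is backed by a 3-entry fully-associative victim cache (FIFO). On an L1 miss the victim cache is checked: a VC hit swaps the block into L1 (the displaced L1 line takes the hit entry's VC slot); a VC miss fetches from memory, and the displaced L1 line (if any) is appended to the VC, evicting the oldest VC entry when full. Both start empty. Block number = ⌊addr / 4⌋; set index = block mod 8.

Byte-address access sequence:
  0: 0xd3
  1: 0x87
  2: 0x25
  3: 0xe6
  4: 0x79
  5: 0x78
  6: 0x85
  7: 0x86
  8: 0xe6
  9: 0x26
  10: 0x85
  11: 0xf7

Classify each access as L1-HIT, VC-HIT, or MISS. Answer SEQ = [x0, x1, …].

#0 0xd3→b52/s4 MISS; vc=[]
#1 0x87→b33/s1 MISS; vc=[]
#2 0x25→b9/s1 MISS; vc=[33]
#3 0xe6→b57/s1 MISS; vc=[33,9]
#4 0x79→b30/s6 MISS; vc=[33,9]
#5 0x78→b30/s6 L1-HIT; vc=[33,9]
#6 0x85→b33/s1 VC-HIT; vc=[57,9]
#7 0x86→b33/s1 L1-HIT; vc=[57,9]
#8 0xe6→b57/s1 VC-HIT; vc=[33,9]
#9 0x26→b9/s1 VC-HIT; vc=[33,57]
#10 0x85→b33/s1 VC-HIT; vc=[9,57]
#11 0xf7→b61/s5 MISS; vc=[9,57]

SEQ = [MISS, MISS, MISS, MISS, MISS, L1-HIT, VC-HIT, L1-HIT, VC-HIT, VC-HIT, VC-HIT, MISS]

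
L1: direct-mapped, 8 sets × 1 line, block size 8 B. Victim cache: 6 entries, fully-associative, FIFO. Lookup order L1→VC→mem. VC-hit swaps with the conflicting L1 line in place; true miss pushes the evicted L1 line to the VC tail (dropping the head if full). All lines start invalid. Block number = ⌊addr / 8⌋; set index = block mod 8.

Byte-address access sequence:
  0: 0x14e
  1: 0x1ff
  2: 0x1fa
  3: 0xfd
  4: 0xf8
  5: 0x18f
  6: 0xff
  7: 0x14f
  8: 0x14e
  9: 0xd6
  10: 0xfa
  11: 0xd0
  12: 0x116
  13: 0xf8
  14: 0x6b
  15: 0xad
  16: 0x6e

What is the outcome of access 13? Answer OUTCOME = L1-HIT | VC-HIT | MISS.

OUTCOME = L1-HIT

  [0] addr=0x14e blk=41 s=1: MISS | VC []
  [1] addr=0x1ff blk=63 s=7: MISS | VC []
  [2] addr=0x1fa blk=63 s=7: L1-HIT | VC []
  [3] addr=0xfd blk=31 s=7: MISS | VC [63]
  [4] addr=0xf8 blk=31 s=7: L1-HIT | VC [63]
  [5] addr=0x18f blk=49 s=1: MISS | VC [63, 41]
  [6] addr=0xff blk=31 s=7: L1-HIT | VC [63, 41]
  [7] addr=0x14f blk=41 s=1: VC-HIT | VC [63, 49]
  [8] addr=0x14e blk=41 s=1: L1-HIT | VC [63, 49]
  [9] addr=0xd6 blk=26 s=2: MISS | VC [63, 49]
  [10] addr=0xfa blk=31 s=7: L1-HIT | VC [63, 49]
  [11] addr=0xd0 blk=26 s=2: L1-HIT | VC [63, 49]
  [12] addr=0x116 blk=34 s=2: MISS | VC [63, 49, 26]
  [13] addr=0xf8 blk=31 s=7: L1-HIT | VC [63, 49, 26]
  [14] addr=0x6b blk=13 s=5: MISS | VC [63, 49, 26]
  [15] addr=0xad blk=21 s=5: MISS | VC [63, 49, 26, 13]
  [16] addr=0x6e blk=13 s=5: VC-HIT | VC [63, 49, 26, 21]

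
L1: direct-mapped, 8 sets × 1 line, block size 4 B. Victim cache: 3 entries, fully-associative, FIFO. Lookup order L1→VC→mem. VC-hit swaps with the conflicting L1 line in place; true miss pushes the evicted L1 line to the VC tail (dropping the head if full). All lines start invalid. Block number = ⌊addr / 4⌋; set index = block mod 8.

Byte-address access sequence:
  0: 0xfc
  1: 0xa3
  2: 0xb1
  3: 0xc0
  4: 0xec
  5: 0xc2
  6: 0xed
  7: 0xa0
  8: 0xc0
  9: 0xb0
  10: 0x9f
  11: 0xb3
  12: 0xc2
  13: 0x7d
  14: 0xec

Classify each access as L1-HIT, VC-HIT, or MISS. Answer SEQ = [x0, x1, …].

SEQ = [MISS, MISS, MISS, MISS, MISS, L1-HIT, L1-HIT, VC-HIT, VC-HIT, L1-HIT, MISS, L1-HIT, L1-HIT, MISS, L1-HIT]

  [0] addr=0xfc blk=63 s=7: MISS | VC []
  [1] addr=0xa3 blk=40 s=0: MISS | VC []
  [2] addr=0xb1 blk=44 s=4: MISS | VC []
  [3] addr=0xc0 blk=48 s=0: MISS | VC [40]
  [4] addr=0xec blk=59 s=3: MISS | VC [40]
  [5] addr=0xc2 blk=48 s=0: L1-HIT | VC [40]
  [6] addr=0xed blk=59 s=3: L1-HIT | VC [40]
  [7] addr=0xa0 blk=40 s=0: VC-HIT | VC [48]
  [8] addr=0xc0 blk=48 s=0: VC-HIT | VC [40]
  [9] addr=0xb0 blk=44 s=4: L1-HIT | VC [40]
  [10] addr=0x9f blk=39 s=7: MISS | VC [40, 63]
  [11] addr=0xb3 blk=44 s=4: L1-HIT | VC [40, 63]
  [12] addr=0xc2 blk=48 s=0: L1-HIT | VC [40, 63]
  [13] addr=0x7d blk=31 s=7: MISS | VC [40, 63, 39]
  [14] addr=0xec blk=59 s=3: L1-HIT | VC [40, 63, 39]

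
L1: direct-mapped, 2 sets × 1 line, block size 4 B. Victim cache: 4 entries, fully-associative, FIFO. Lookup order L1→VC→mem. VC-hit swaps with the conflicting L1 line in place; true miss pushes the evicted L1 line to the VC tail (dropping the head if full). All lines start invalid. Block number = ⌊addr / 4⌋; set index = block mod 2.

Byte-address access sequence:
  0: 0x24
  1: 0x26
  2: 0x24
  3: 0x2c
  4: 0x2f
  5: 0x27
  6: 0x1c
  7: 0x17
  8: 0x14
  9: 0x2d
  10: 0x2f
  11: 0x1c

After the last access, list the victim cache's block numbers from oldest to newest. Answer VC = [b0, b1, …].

#0 0x24→b9/s1 MISS; vc=[]
#1 0x26→b9/s1 L1-HIT; vc=[]
#2 0x24→b9/s1 L1-HIT; vc=[]
#3 0x2c→b11/s1 MISS; vc=[9]
#4 0x2f→b11/s1 L1-HIT; vc=[9]
#5 0x27→b9/s1 VC-HIT; vc=[11]
#6 0x1c→b7/s1 MISS; vc=[11,9]
#7 0x17→b5/s1 MISS; vc=[11,9,7]
#8 0x14→b5/s1 L1-HIT; vc=[11,9,7]
#9 0x2d→b11/s1 VC-HIT; vc=[5,9,7]
#10 0x2f→b11/s1 L1-HIT; vc=[5,9,7]
#11 0x1c→b7/s1 VC-HIT; vc=[5,9,11]

VC = [5, 9, 11]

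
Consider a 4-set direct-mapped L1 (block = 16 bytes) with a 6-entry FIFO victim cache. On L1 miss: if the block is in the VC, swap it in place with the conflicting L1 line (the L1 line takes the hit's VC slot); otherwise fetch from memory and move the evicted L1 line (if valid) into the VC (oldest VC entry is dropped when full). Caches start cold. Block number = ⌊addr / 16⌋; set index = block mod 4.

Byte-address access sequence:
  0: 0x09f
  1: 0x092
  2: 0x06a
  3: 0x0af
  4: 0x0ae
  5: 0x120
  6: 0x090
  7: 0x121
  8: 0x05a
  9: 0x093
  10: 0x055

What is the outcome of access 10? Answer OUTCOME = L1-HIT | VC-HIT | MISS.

OUTCOME = VC-HIT

0: 0x9f (blk 9, set 1) → MISS  vc=[]
1: 0x92 (blk 9, set 1) → L1-HIT  vc=[]
2: 0x6a (blk 6, set 2) → MISS  vc=[]
3: 0xaf (blk 10, set 2) → MISS  vc=[6]
4: 0xae (blk 10, set 2) → L1-HIT  vc=[6]
5: 0x120 (blk 18, set 2) → MISS  vc=[6, 10]
6: 0x90 (blk 9, set 1) → L1-HIT  vc=[6, 10]
7: 0x121 (blk 18, set 2) → L1-HIT  vc=[6, 10]
8: 0x5a (blk 5, set 1) → MISS  vc=[6, 10, 9]
9: 0x93 (blk 9, set 1) → VC-HIT  vc=[6, 10, 5]
10: 0x55 (blk 5, set 1) → VC-HIT  vc=[6, 10, 9]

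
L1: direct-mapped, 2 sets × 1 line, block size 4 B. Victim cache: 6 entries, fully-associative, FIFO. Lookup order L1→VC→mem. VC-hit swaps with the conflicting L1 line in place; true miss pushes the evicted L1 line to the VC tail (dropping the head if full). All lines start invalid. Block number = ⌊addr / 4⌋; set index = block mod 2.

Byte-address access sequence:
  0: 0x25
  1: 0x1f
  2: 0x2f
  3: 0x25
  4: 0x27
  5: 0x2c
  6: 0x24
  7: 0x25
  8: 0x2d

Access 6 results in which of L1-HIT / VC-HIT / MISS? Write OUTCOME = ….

OUTCOME = VC-HIT

#0 0x25→b9/s1 MISS; vc=[]
#1 0x1f→b7/s1 MISS; vc=[9]
#2 0x2f→b11/s1 MISS; vc=[9,7]
#3 0x25→b9/s1 VC-HIT; vc=[11,7]
#4 0x27→b9/s1 L1-HIT; vc=[11,7]
#5 0x2c→b11/s1 VC-HIT; vc=[9,7]
#6 0x24→b9/s1 VC-HIT; vc=[11,7]
#7 0x25→b9/s1 L1-HIT; vc=[11,7]
#8 0x2d→b11/s1 VC-HIT; vc=[9,7]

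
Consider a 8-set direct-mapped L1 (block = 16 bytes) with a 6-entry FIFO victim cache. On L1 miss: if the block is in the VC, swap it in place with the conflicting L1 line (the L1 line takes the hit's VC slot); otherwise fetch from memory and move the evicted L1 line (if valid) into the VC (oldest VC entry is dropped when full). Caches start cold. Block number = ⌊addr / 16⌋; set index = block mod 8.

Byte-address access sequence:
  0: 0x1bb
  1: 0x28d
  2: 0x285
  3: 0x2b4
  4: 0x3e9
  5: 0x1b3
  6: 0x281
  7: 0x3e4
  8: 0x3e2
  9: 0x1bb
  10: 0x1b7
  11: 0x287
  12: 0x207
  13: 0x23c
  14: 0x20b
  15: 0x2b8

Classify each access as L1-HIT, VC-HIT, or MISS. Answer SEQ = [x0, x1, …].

SEQ = [MISS, MISS, L1-HIT, MISS, MISS, VC-HIT, L1-HIT, L1-HIT, L1-HIT, L1-HIT, L1-HIT, L1-HIT, MISS, MISS, L1-HIT, VC-HIT]

0: 0x1bb (blk 27, set 3) → MISS  vc=[]
1: 0x28d (blk 40, set 0) → MISS  vc=[]
2: 0x285 (blk 40, set 0) → L1-HIT  vc=[]
3: 0x2b4 (blk 43, set 3) → MISS  vc=[27]
4: 0x3e9 (blk 62, set 6) → MISS  vc=[27]
5: 0x1b3 (blk 27, set 3) → VC-HIT  vc=[43]
6: 0x281 (blk 40, set 0) → L1-HIT  vc=[43]
7: 0x3e4 (blk 62, set 6) → L1-HIT  vc=[43]
8: 0x3e2 (blk 62, set 6) → L1-HIT  vc=[43]
9: 0x1bb (blk 27, set 3) → L1-HIT  vc=[43]
10: 0x1b7 (blk 27, set 3) → L1-HIT  vc=[43]
11: 0x287 (blk 40, set 0) → L1-HIT  vc=[43]
12: 0x207 (blk 32, set 0) → MISS  vc=[43, 40]
13: 0x23c (blk 35, set 3) → MISS  vc=[43, 40, 27]
14: 0x20b (blk 32, set 0) → L1-HIT  vc=[43, 40, 27]
15: 0x2b8 (blk 43, set 3) → VC-HIT  vc=[35, 40, 27]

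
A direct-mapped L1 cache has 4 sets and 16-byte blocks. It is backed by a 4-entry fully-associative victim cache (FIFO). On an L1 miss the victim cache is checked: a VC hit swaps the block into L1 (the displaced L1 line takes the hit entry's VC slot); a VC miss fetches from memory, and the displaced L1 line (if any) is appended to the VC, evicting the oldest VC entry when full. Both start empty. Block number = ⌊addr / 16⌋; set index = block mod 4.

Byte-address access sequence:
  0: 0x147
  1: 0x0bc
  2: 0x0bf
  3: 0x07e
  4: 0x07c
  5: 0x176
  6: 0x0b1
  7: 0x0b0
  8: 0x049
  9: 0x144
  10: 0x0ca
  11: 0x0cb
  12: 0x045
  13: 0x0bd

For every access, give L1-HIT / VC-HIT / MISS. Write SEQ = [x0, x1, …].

SEQ = [MISS, MISS, L1-HIT, MISS, L1-HIT, MISS, VC-HIT, L1-HIT, MISS, VC-HIT, MISS, L1-HIT, VC-HIT, L1-HIT]

0: 0x147 (blk 20, set 0) → MISS  vc=[]
1: 0xbc (blk 11, set 3) → MISS  vc=[]
2: 0xbf (blk 11, set 3) → L1-HIT  vc=[]
3: 0x7e (blk 7, set 3) → MISS  vc=[11]
4: 0x7c (blk 7, set 3) → L1-HIT  vc=[11]
5: 0x176 (blk 23, set 3) → MISS  vc=[11, 7]
6: 0xb1 (blk 11, set 3) → VC-HIT  vc=[23, 7]
7: 0xb0 (blk 11, set 3) → L1-HIT  vc=[23, 7]
8: 0x49 (blk 4, set 0) → MISS  vc=[23, 7, 20]
9: 0x144 (blk 20, set 0) → VC-HIT  vc=[23, 7, 4]
10: 0xca (blk 12, set 0) → MISS  vc=[23, 7, 4, 20]
11: 0xcb (blk 12, set 0) → L1-HIT  vc=[23, 7, 4, 20]
12: 0x45 (blk 4, set 0) → VC-HIT  vc=[23, 7, 12, 20]
13: 0xbd (blk 11, set 3) → L1-HIT  vc=[23, 7, 12, 20]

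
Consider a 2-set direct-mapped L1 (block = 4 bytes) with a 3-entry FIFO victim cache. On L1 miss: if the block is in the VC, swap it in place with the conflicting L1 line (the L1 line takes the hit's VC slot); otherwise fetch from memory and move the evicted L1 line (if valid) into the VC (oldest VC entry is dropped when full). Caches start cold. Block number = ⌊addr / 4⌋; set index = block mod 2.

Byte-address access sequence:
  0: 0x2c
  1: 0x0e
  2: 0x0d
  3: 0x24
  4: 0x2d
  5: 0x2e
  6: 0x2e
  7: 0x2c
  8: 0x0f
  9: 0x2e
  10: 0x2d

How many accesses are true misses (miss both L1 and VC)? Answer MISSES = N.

MISSES = 3

  [0] addr=0x2c blk=11 s=1: MISS | VC []
  [1] addr=0xe blk=3 s=1: MISS | VC [11]
  [2] addr=0xd blk=3 s=1: L1-HIT | VC [11]
  [3] addr=0x24 blk=9 s=1: MISS | VC [11, 3]
  [4] addr=0x2d blk=11 s=1: VC-HIT | VC [9, 3]
  [5] addr=0x2e blk=11 s=1: L1-HIT | VC [9, 3]
  [6] addr=0x2e blk=11 s=1: L1-HIT | VC [9, 3]
  [7] addr=0x2c blk=11 s=1: L1-HIT | VC [9, 3]
  [8] addr=0xf blk=3 s=1: VC-HIT | VC [9, 11]
  [9] addr=0x2e blk=11 s=1: VC-HIT | VC [9, 3]
  [10] addr=0x2d blk=11 s=1: L1-HIT | VC [9, 3]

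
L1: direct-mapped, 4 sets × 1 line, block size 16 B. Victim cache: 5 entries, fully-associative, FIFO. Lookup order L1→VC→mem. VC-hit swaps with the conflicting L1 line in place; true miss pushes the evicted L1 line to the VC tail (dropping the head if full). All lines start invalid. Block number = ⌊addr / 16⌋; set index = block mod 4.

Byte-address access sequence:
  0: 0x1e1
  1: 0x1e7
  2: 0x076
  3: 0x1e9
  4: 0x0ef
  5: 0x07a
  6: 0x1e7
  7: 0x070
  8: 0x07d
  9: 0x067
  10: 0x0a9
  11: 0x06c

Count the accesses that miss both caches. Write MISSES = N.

MISSES = 5

#0 0x1e1→b30/s2 MISS; vc=[]
#1 0x1e7→b30/s2 L1-HIT; vc=[]
#2 0x76→b7/s3 MISS; vc=[]
#3 0x1e9→b30/s2 L1-HIT; vc=[]
#4 0xef→b14/s2 MISS; vc=[30]
#5 0x7a→b7/s3 L1-HIT; vc=[30]
#6 0x1e7→b30/s2 VC-HIT; vc=[14]
#7 0x70→b7/s3 L1-HIT; vc=[14]
#8 0x7d→b7/s3 L1-HIT; vc=[14]
#9 0x67→b6/s2 MISS; vc=[14,30]
#10 0xa9→b10/s2 MISS; vc=[14,30,6]
#11 0x6c→b6/s2 VC-HIT; vc=[14,30,10]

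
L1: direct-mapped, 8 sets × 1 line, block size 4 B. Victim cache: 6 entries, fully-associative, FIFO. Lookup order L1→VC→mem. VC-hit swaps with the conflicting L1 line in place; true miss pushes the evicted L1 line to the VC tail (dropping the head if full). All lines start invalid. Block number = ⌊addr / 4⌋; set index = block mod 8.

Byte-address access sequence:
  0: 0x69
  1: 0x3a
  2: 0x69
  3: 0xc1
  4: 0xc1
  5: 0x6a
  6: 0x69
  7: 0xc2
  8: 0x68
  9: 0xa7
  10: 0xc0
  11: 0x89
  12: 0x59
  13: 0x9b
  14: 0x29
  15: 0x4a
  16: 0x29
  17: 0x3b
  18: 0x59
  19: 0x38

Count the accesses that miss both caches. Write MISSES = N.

MISSES = 9

  [0] addr=0x69 blk=26 s=2: MISS | VC []
  [1] addr=0x3a blk=14 s=6: MISS | VC []
  [2] addr=0x69 blk=26 s=2: L1-HIT | VC []
  [3] addr=0xc1 blk=48 s=0: MISS | VC []
  [4] addr=0xc1 blk=48 s=0: L1-HIT | VC []
  [5] addr=0x6a blk=26 s=2: L1-HIT | VC []
  [6] addr=0x69 blk=26 s=2: L1-HIT | VC []
  [7] addr=0xc2 blk=48 s=0: L1-HIT | VC []
  [8] addr=0x68 blk=26 s=2: L1-HIT | VC []
  [9] addr=0xa7 blk=41 s=1: MISS | VC []
  [10] addr=0xc0 blk=48 s=0: L1-HIT | VC []
  [11] addr=0x89 blk=34 s=2: MISS | VC [26]
  [12] addr=0x59 blk=22 s=6: MISS | VC [26, 14]
  [13] addr=0x9b blk=38 s=6: MISS | VC [26, 14, 22]
  [14] addr=0x29 blk=10 s=2: MISS | VC [26, 14, 22, 34]
  [15] addr=0x4a blk=18 s=2: MISS | VC [26, 14, 22, 34, 10]
  [16] addr=0x29 blk=10 s=2: VC-HIT | VC [26, 14, 22, 34, 18]
  [17] addr=0x3b blk=14 s=6: VC-HIT | VC [26, 38, 22, 34, 18]
  [18] addr=0x59 blk=22 s=6: VC-HIT | VC [26, 38, 14, 34, 18]
  [19] addr=0x38 blk=14 s=6: VC-HIT | VC [26, 38, 22, 34, 18]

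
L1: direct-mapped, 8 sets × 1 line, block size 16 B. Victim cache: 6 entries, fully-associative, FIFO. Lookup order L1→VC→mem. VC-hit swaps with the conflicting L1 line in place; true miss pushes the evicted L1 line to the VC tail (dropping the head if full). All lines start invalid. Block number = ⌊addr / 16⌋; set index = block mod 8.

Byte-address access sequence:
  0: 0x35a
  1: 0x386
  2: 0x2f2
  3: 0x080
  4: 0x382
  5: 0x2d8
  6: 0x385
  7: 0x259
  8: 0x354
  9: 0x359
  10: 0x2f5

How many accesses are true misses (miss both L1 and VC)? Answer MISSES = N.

#0 0x35a→b53/s5 MISS; vc=[]
#1 0x386→b56/s0 MISS; vc=[]
#2 0x2f2→b47/s7 MISS; vc=[]
#3 0x80→b8/s0 MISS; vc=[56]
#4 0x382→b56/s0 VC-HIT; vc=[8]
#5 0x2d8→b45/s5 MISS; vc=[8,53]
#6 0x385→b56/s0 L1-HIT; vc=[8,53]
#7 0x259→b37/s5 MISS; vc=[8,53,45]
#8 0x354→b53/s5 VC-HIT; vc=[8,37,45]
#9 0x359→b53/s5 L1-HIT; vc=[8,37,45]
#10 0x2f5→b47/s7 L1-HIT; vc=[8,37,45]

MISSES = 6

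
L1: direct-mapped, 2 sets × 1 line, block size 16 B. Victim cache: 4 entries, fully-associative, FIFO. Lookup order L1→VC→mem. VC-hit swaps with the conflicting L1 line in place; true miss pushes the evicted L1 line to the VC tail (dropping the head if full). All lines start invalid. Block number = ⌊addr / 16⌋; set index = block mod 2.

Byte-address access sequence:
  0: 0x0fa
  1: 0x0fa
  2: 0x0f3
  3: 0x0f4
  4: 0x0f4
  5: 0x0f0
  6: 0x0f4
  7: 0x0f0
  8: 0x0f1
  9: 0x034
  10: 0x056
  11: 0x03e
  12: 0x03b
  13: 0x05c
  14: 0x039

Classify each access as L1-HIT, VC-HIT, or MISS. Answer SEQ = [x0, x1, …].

  [0] addr=0xfa blk=15 s=1: MISS | VC []
  [1] addr=0xfa blk=15 s=1: L1-HIT | VC []
  [2] addr=0xf3 blk=15 s=1: L1-HIT | VC []
  [3] addr=0xf4 blk=15 s=1: L1-HIT | VC []
  [4] addr=0xf4 blk=15 s=1: L1-HIT | VC []
  [5] addr=0xf0 blk=15 s=1: L1-HIT | VC []
  [6] addr=0xf4 blk=15 s=1: L1-HIT | VC []
  [7] addr=0xf0 blk=15 s=1: L1-HIT | VC []
  [8] addr=0xf1 blk=15 s=1: L1-HIT | VC []
  [9] addr=0x34 blk=3 s=1: MISS | VC [15]
  [10] addr=0x56 blk=5 s=1: MISS | VC [15, 3]
  [11] addr=0x3e blk=3 s=1: VC-HIT | VC [15, 5]
  [12] addr=0x3b blk=3 s=1: L1-HIT | VC [15, 5]
  [13] addr=0x5c blk=5 s=1: VC-HIT | VC [15, 3]
  [14] addr=0x39 blk=3 s=1: VC-HIT | VC [15, 5]

SEQ = [MISS, L1-HIT, L1-HIT, L1-HIT, L1-HIT, L1-HIT, L1-HIT, L1-HIT, L1-HIT, MISS, MISS, VC-HIT, L1-HIT, VC-HIT, VC-HIT]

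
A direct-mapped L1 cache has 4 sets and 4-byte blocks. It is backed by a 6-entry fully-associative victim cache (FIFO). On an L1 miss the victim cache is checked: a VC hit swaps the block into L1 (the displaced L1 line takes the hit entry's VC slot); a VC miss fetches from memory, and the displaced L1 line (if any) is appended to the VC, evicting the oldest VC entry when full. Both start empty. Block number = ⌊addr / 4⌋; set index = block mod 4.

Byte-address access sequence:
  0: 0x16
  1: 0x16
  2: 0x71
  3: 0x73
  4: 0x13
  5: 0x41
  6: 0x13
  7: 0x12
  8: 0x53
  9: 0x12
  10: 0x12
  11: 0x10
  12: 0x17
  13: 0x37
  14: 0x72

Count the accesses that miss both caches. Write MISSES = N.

  [0] addr=0x16 blk=5 s=1: MISS | VC []
  [1] addr=0x16 blk=5 s=1: L1-HIT | VC []
  [2] addr=0x71 blk=28 s=0: MISS | VC []
  [3] addr=0x73 blk=28 s=0: L1-HIT | VC []
  [4] addr=0x13 blk=4 s=0: MISS | VC [28]
  [5] addr=0x41 blk=16 s=0: MISS | VC [28, 4]
  [6] addr=0x13 blk=4 s=0: VC-HIT | VC [28, 16]
  [7] addr=0x12 blk=4 s=0: L1-HIT | VC [28, 16]
  [8] addr=0x53 blk=20 s=0: MISS | VC [28, 16, 4]
  [9] addr=0x12 blk=4 s=0: VC-HIT | VC [28, 16, 20]
  [10] addr=0x12 blk=4 s=0: L1-HIT | VC [28, 16, 20]
  [11] addr=0x10 blk=4 s=0: L1-HIT | VC [28, 16, 20]
  [12] addr=0x17 blk=5 s=1: L1-HIT | VC [28, 16, 20]
  [13] addr=0x37 blk=13 s=1: MISS | VC [28, 16, 20, 5]
  [14] addr=0x72 blk=28 s=0: VC-HIT | VC [4, 16, 20, 5]

MISSES = 6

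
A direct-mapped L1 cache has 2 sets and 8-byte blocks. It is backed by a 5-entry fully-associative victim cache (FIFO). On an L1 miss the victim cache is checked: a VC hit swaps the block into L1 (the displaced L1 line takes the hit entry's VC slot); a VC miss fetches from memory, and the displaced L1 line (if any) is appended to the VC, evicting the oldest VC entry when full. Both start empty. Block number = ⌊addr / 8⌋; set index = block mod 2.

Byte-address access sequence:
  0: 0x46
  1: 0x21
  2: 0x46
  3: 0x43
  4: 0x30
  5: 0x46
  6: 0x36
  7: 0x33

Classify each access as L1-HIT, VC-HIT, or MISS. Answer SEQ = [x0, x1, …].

0: 0x46 (blk 8, set 0) → MISS  vc=[]
1: 0x21 (blk 4, set 0) → MISS  vc=[8]
2: 0x46 (blk 8, set 0) → VC-HIT  vc=[4]
3: 0x43 (blk 8, set 0) → L1-HIT  vc=[4]
4: 0x30 (blk 6, set 0) → MISS  vc=[4, 8]
5: 0x46 (blk 8, set 0) → VC-HIT  vc=[4, 6]
6: 0x36 (blk 6, set 0) → VC-HIT  vc=[4, 8]
7: 0x33 (blk 6, set 0) → L1-HIT  vc=[4, 8]

SEQ = [MISS, MISS, VC-HIT, L1-HIT, MISS, VC-HIT, VC-HIT, L1-HIT]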